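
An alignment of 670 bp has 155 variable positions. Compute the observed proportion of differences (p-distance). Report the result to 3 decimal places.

p = 155/670 = 0.231343… ≈ 0.231 (to 3 d.p.).

0.231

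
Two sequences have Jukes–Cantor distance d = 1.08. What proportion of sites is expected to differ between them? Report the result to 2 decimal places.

0.57

p = (3/4)(1 − e^(−4d/3)) = 0.75 × (1 − e^(-1.44)) = 0.75 × (1 − 0.236928) = 0.572304.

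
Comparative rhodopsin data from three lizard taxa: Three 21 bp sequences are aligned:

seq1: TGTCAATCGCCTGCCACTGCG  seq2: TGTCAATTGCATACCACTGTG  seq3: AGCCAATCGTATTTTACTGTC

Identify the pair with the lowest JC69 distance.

seq1–seq2: 4/21 differ, p = 0.190, d = 0.220.
seq1–seq3: 9/21 differ, p = 0.429, d = 0.635.
seq2–seq3: 8/21 differ, p = 0.381, d = 0.532.
The smallest distance is between seq1 and seq2.

seq1 and seq2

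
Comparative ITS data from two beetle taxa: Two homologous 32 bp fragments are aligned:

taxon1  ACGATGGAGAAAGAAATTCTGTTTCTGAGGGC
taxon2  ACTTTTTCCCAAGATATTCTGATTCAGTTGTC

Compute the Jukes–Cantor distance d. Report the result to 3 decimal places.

The sequences differ at 13 of 32 sites, so p = 13/32 = 0.40625.
d = −(3/4) ln(1 − 4p/3) = −0.75 ln(1 − 0.541667) = −0.75 ln(0.458333)
  = −0.75 × (-0.780159) = 0.585119 substitutions/site.

0.585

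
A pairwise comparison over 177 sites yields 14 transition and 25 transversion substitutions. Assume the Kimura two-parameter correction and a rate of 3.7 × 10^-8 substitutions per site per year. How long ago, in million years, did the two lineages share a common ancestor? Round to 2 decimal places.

3.53

P = 14/177 ≈ 0.079096 and Q = 25/177 ≈ 0.141243.
Under the Kimura two-parameter model, d = −½ ln(1 − 2P − Q) − ¼ ln(1 − 2Q).
1 − 2P − Q = 0.700565, giving −½ ln(0.700565) = 0.177934.
1 − 2Q = 0.717514, giving −¼ ln(0.717514) = 0.082991.
d = 0.177934 + 0.082991 = 0.260925.
Under a molecular clock d = 2μt, so t = d/(2μ) = 0.260925 / (2 × 3.7 × 10^-8) = 3.53 million years.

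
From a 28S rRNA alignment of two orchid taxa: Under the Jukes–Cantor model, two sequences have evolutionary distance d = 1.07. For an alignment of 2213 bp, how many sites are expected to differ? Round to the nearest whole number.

1261

Invert JC69: p = (3/4)(1 − e^(−4d/3)) = 0.75 × (1 − e^(-1.426667)) = 0.75 × (1 − 0.240108) = 0.569919.
Expected differing sites = pL ≈ 0.569919 × 2213 = 1261.230747 ≈ 1261.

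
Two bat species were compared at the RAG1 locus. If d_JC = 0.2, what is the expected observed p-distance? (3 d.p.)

0.176

p = (3/4)(1 − e^(−4d/3)) = 0.75 × (1 − e^(-0.266667)) = 0.75 × (1 − 0.765928) = 0.175554.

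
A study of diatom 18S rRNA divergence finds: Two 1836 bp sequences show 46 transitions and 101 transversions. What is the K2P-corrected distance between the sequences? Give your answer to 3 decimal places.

P = 46/1836 ≈ 0.025054 and Q = 101/1836 ≈ 0.055011.
Under the Kimura two-parameter model, d = −½ ln(1 − 2P − Q) − ¼ ln(1 − 2Q).
1 − 2P − Q = 0.894881, giving −½ ln(0.894881) = 0.055532.
1 − 2Q = 0.889978, giving −¼ ln(0.889978) = 0.029140.
d = 0.055532 + 0.029140 = 0.084672.

0.085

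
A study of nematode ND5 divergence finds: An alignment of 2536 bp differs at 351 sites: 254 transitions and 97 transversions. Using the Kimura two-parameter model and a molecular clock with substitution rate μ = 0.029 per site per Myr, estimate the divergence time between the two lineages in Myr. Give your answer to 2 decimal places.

2.69

P = 254/2536 ≈ 0.100158 and Q = 97/2536 ≈ 0.038249.
Under the Kimura two-parameter model, d = −½ ln(1 − 2P − Q) − ¼ ln(1 − 2Q).
1 − 2P − Q = 0.761435, giving −½ ln(0.761435) = 0.136275.
1 − 2Q = 0.923502, giving −¼ ln(0.923502) = 0.019896.
d = 0.136275 + 0.019896 = 0.156171.
Under a molecular clock d = 2μt, so t = d/(2μ) = 0.156171 / (2 × 0.029) = 2.69 Myr.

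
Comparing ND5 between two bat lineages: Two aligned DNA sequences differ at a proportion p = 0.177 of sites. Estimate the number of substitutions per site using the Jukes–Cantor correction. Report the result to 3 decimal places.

d = −(3/4) ln(1 − 4p/3) = −0.75 ln(1 − 0.236) = −0.75 ln(0.764)
  = −0.75 × (-0.269187) = 0.201890 substitutions/site.

0.202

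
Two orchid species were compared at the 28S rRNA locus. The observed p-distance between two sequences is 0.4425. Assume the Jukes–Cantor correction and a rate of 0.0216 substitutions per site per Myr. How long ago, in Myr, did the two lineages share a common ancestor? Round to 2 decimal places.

d = −(3/4) ln(1 − 4p/3) = −0.75 ln(1 − 0.59) = −0.75 ln(0.41)
  = −0.75 × (-0.891598) = 0.668699 substitutions/site.
Under a molecular clock d = 2μt, so t = d/(2μ) = 0.668699 / (2 × 0.0216) = 15.48 Myr.

15.48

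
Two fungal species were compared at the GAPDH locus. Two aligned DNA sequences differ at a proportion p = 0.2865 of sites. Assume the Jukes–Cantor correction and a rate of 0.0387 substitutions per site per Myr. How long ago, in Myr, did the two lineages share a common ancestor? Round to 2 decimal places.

4.66

d = −(3/4) ln(1 − 4p/3) = −0.75 ln(1 − 0.382) = −0.75 ln(0.618)
  = −0.75 × (-0.481267) = 0.360950 substitutions/site.
Under a molecular clock d = 2μt, so t = d/(2μ) = 0.360950 / (2 × 0.0387) = 4.66 Myr.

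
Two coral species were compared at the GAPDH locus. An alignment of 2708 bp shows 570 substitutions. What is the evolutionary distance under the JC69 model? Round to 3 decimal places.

0.247

p = 570/2708 ≈ 0.210487.
d = −(3/4) ln(1 − 4p/3) = −0.75 ln(1 − 0.280649) = −0.75 ln(0.719351)
  = −0.75 × (-0.329406) = 0.247055 substitutions/site.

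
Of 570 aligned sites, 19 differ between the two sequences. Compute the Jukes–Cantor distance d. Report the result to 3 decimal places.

p = 19/570 ≈ 0.033333.
d = −(3/4) ln(1 − 4p/3) = −0.75 ln(1 − 0.044444) = −0.75 ln(0.955556)
  = −0.75 × (-0.045462) = 0.034097 substitutions/site.

0.034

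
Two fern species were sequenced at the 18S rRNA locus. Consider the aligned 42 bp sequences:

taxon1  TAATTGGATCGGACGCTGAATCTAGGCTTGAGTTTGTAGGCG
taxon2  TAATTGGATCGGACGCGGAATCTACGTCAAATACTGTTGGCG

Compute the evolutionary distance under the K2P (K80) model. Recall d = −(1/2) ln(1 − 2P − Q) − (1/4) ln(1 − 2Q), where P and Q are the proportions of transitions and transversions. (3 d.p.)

0.287

Of 42 sites, 4 differences are transitions and 6 are transversions, so P = 4/42 ≈ 0.095238 and Q = 6/42 ≈ 0.142857.
Under the Kimura two-parameter model, d = −½ ln(1 − 2P − Q) − ¼ ln(1 − 2Q).
1 − 2P − Q = 0.666667, giving −½ ln(0.666667) = 0.202732.
1 − 2Q = 0.714286, giving −¼ ln(0.714286) = 0.084118.
d = 0.202732 + 0.084118 = 0.286850.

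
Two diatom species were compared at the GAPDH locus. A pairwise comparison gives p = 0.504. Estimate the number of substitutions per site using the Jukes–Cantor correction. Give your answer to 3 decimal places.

0.836

d = −(3/4) ln(1 − 4p/3) = −0.75 ln(1 − 0.672) = −0.75 ln(0.328)
  = −0.75 × (-1.114742) = 0.836057 substitutions/site.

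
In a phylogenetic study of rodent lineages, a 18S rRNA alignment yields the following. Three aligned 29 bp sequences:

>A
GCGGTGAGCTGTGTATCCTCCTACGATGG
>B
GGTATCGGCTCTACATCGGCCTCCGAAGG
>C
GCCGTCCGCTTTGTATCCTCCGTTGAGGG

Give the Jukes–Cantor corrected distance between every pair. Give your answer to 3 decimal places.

A–B: 12/29 sites differ → p ≈ 0.413793, d = −0.75 ln(1 − 0.551724) = 0.601760 ≈ 0.602.
A–C: 8/29 sites differ → p ≈ 0.275862, d = −0.75 ln(1 − 0.367816) = 0.343931 ≈ 0.344.
B–C: 13/29 sites differ → p ≈ 0.448276, d = −0.75 ln(1 − 0.597701) = 0.682920 ≈ 0.683.

d(A,B) = 0.602, d(A,C) = 0.344, d(B,C) = 0.683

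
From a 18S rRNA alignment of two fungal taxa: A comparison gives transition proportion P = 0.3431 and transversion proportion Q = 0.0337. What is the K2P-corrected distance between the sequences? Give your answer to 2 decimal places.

0.65

Under the Kimura two-parameter model, d = −½ ln(1 − 2P − Q) − ¼ ln(1 − 2Q).
1 − 2P − Q = 0.2801, giving −½ ln(0.2801) = 0.636304.
1 − 2Q = 0.9326, giving −¼ ln(0.9326) = 0.017445.
d = 0.636304 + 0.017445 = 0.653749.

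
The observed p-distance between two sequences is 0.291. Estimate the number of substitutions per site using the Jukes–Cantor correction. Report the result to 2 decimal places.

0.37

d = −(3/4) ln(1 − 4p/3) = −0.75 ln(1 − 0.388) = −0.75 ln(0.612)
  = −0.75 × (-0.491023) = 0.368267 substitutions/site.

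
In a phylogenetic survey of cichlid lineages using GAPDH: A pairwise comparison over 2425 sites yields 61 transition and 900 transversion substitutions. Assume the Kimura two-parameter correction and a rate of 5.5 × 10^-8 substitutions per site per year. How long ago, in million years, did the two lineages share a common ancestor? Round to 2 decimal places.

5.57

P = 61/2425 ≈ 0.025155 and Q = 900/2425 ≈ 0.371134.
Under the Kimura two-parameter model, d = −½ ln(1 − 2P − Q) − ¼ ln(1 − 2Q).
1 − 2P − Q = 0.578556, giving −½ ln(0.578556) = 0.273610.
1 − 2Q = 0.257732, giving −¼ ln(0.257732) = 0.338959.
d = 0.273610 + 0.338959 = 0.612569.
Under a molecular clock d = 2μt, so t = d/(2μ) = 0.612569 / (2 × 5.5 × 10^-8) = 5.57 million years.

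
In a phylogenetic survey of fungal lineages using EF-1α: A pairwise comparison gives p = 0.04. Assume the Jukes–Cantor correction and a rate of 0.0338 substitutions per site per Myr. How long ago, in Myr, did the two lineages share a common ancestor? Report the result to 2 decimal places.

d = −(3/4) ln(1 − 4p/3) = −0.75 ln(1 − 0.053333) = −0.75 ln(0.946667)
  = −0.75 × (-0.054808) = 0.041106 substitutions/site.
Under a molecular clock d = 2μt, so t = d/(2μ) = 0.041106 / (2 × 0.0338) = 0.61 Myr.

0.61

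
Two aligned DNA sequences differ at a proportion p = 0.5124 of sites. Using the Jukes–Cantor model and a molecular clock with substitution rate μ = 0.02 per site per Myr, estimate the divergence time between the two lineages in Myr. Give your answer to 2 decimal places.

d = −(3/4) ln(1 − 4p/3) = −0.75 ln(1 − 0.6832) = −0.75 ln(0.3168)
  = −0.75 × (-1.149485) = 0.862114 substitutions/site.
Under a molecular clock d = 2μt, so t = d/(2μ) = 0.862114 / (2 × 0.02) = 21.55 Myr.

21.55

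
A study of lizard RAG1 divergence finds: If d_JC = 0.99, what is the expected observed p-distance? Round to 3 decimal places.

p = (3/4)(1 − e^(−4d/3)) = 0.75 × (1 − e^(-1.32)) = 0.75 × (1 − 0.267135) = 0.549649.

0.550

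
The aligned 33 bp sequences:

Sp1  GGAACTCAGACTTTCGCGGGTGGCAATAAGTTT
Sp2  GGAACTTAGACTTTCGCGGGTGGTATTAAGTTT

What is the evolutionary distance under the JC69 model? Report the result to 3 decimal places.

0.097

The sequences differ at 3 of 33 sites (7, 24, 26), so p = 3/33 ≈ 0.090909.
d = −(3/4) ln(1 − 4p/3) = −0.75 ln(1 − 0.121212) = −0.75 ln(0.878788)
  = −0.75 × (-0.129212) = 0.096909 substitutions/site.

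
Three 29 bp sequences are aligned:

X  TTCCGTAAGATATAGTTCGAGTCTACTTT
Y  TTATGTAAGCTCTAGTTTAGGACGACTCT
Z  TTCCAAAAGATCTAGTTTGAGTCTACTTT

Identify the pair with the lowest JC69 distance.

X and Z

X–Y: 10/29 differ, p = 0.345, d = 0.462.
X–Z: 4/29 differ, p = 0.138, d = 0.152.
Y–Z: 10/29 differ, p = 0.345, d = 0.462.
The smallest distance is between X and Z.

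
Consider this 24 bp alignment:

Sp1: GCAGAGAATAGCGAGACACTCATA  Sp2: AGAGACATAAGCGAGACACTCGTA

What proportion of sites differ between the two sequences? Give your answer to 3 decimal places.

The sequences differ at 6 of 24 positions (sites 1, 2, 6, 8, 9, 22).
p = 6/24 = 0.250.

0.250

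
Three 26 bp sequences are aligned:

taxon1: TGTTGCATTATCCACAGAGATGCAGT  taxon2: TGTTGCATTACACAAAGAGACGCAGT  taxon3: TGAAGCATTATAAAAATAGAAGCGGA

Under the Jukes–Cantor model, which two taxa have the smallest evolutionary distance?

taxon1 and taxon2

taxon1–taxon2: 4/26 differ, p = 0.154, d = 0.172.
taxon1–taxon3: 9/26 differ, p = 0.346, d = 0.464.
taxon2–taxon3: 8/26 differ, p = 0.308, d = 0.396.
The smallest distance is between taxon1 and taxon2.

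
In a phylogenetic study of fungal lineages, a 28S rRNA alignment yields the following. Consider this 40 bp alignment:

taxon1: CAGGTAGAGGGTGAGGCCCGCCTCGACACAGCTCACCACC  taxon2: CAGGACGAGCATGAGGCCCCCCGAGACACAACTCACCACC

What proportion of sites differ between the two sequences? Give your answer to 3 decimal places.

0.200

The sequences differ at 8 of 40 positions (sites 5, 6, 10, 11, 20, 23, 24, 31).
p = 8/40 = 0.200.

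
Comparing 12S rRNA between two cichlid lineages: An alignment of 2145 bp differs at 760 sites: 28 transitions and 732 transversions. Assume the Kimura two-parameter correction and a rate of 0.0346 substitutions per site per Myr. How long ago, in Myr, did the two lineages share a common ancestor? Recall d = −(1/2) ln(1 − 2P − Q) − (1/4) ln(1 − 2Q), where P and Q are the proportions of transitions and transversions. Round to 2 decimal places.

7.45

P = 28/2145 ≈ 0.013054 and Q = 732/2145 ≈ 0.341259.
Under the Kimura two-parameter model, d = −½ ln(1 − 2P − Q) − ¼ ln(1 − 2Q).
1 − 2P − Q = 0.632633, giving −½ ln(0.632633) = 0.228932.
1 − 2Q = 0.317482, giving −¼ ln(0.317482) = 0.286834.
d = 0.228932 + 0.286834 = 0.515766.
Under a molecular clock d = 2μt, so t = d/(2μ) = 0.515766 / (2 × 0.0346) = 7.45 Myr.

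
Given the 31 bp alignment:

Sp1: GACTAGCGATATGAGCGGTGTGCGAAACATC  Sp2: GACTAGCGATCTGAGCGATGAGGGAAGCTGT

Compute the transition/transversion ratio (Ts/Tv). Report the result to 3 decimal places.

Transitions are A↔G and C↔T; transversions are all other mismatches.
Transitions: 3. Transversions: 5.
R = 3/5 = 0.600.

0.600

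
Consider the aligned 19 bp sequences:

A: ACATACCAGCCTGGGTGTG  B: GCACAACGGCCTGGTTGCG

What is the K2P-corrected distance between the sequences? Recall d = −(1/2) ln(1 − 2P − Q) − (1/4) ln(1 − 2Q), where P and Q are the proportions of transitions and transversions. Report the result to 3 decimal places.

0.433

Of 19 sites, 4 differences are transitions and 2 are transversions, so P = 4/19 ≈ 0.210526 and Q = 2/19 ≈ 0.105263.
Under the Kimura two-parameter model, d = −½ ln(1 − 2P − Q) − ¼ ln(1 − 2Q).
1 − 2P − Q = 0.473685, giving −½ ln(0.473685) = 0.373606.
1 − 2Q = 0.789474, giving −¼ ln(0.789474) = 0.059097.
d = 0.373606 + 0.059097 = 0.432703.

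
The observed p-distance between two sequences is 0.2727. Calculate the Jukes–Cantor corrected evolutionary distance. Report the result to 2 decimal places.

0.34

d = −(3/4) ln(1 − 4p/3) = −0.75 ln(1 − 0.3636) = −0.75 ln(0.6364)
  = −0.75 × (-0.451928) = 0.338946 substitutions/site.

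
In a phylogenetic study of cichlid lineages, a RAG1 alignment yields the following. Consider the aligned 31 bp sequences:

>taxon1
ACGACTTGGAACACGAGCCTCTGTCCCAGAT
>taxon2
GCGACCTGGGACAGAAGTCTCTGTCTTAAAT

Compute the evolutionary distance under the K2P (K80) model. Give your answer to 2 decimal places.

0.41

Of 31 sites, 8 differences are transitions and 1 are transversions, so P = 8/31 ≈ 0.258065 and Q = 1/31 ≈ 0.032258.
Under the Kimura two-parameter model, d = −½ ln(1 − 2P − Q) − ¼ ln(1 − 2Q).
1 − 2P − Q = 0.451612, giving −½ ln(0.451612) = 0.397466.
1 − 2Q = 0.935484, giving −¼ ln(0.935484) = 0.016673.
d = 0.397466 + 0.016673 = 0.414139.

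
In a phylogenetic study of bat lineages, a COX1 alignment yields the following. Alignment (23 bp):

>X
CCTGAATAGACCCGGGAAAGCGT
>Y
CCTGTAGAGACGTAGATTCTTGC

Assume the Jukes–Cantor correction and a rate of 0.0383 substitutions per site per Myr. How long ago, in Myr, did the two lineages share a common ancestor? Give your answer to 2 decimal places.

11.65

The sequences differ at 12 of 23 sites, so p = 12/23 ≈ 0.521739.
d = −(3/4) ln(1 − 4p/3) = −0.75 ln(1 − 0.695652) = −0.75 ln(0.304348)
  = −0.75 × (-1.189583) = 0.892187 substitutions/site.
Under a molecular clock d = 2μt, so t = d/(2μ) = 0.892187 / (2 × 0.0383) = 11.65 Myr.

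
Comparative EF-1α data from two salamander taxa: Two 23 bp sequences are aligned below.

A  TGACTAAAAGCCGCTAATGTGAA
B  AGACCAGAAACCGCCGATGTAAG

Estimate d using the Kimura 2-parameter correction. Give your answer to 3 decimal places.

Of 23 sites, 7 differences are transitions and 1 are transversions, so P = 7/23 ≈ 0.304348 and Q = 1/23 ≈ 0.043478.
Under the Kimura two-parameter model, d = −½ ln(1 − 2P − Q) − ¼ ln(1 − 2Q).
1 − 2P − Q = 0.347826, giving −½ ln(0.347826) = 0.528026.
1 − 2Q = 0.913044, giving −¼ ln(0.913044) = 0.022743.
d = 0.528026 + 0.022743 = 0.550769.

0.551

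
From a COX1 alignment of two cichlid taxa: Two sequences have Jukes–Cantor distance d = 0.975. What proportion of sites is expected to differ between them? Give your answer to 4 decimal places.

0.5456

p = (3/4)(1 − e^(−4d/3)) = 0.75 × (1 − e^(-1.3)) = 0.75 × (1 − 0.272532) = 0.545601.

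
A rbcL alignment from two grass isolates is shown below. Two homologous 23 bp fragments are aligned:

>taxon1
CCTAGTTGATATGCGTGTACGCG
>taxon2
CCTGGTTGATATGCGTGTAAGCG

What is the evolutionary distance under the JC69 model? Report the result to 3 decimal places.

The sequences differ at 2 of 23 sites (4, 20), so p = 2/23 ≈ 0.086957.
d = −(3/4) ln(1 − 4p/3) = −0.75 ln(1 − 0.115943) = −0.75 ln(0.884057)
  = −0.75 × (-0.123234) = 0.092426 substitutions/site.

0.092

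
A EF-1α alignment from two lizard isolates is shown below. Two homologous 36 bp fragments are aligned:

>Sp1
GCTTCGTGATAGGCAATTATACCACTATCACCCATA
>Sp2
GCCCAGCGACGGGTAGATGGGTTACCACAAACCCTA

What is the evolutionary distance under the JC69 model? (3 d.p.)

0.912

The sequences differ at 19 of 36 sites, so p = 19/36 ≈ 0.527778.
d = −(3/4) ln(1 − 4p/3) = −0.75 ln(1 − 0.703704) = −0.75 ln(0.296296)
  = −0.75 × (-1.216396) = 0.912297 substitutions/site.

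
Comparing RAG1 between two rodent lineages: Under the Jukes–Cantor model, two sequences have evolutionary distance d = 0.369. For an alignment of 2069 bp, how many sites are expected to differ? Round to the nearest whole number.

603

Invert JC69: p = (3/4)(1 − e^(−4d/3)) = 0.75 × (1 − e^(-0.492)) = 0.75 × (1 − 0.611402) = 0.291449.
Expected differing sites = pL ≈ 0.291449 × 2069 = 603.007981 ≈ 603.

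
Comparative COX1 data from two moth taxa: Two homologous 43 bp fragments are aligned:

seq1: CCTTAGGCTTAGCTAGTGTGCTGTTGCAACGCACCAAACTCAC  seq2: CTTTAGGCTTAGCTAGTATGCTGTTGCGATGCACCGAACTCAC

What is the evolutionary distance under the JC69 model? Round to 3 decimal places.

0.126

The sequences differ at 5 of 43 sites (2, 18, 28, 30, 36), so p = 5/43 ≈ 0.116279.
d = −(3/4) ln(1 − 4p/3) = −0.75 ln(1 − 0.155039) = −0.75 ln(0.844961)
  = −0.75 × (-0.168465) = 0.126349 substitutions/site.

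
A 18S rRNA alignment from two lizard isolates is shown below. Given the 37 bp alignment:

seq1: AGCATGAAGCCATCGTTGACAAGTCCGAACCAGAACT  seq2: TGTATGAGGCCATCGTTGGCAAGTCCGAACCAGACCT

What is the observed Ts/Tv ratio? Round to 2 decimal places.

Transitions are A↔G and C↔T; transversions are all other mismatches.
Transitions: 3. Transversions: 2.
R = 3/2 = 1.50.

1.50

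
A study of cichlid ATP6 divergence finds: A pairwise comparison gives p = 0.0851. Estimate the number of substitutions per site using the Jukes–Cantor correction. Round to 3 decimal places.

0.090

d = −(3/4) ln(1 − 4p/3) = −0.75 ln(1 − 0.113467) = −0.75 ln(0.886533)
  = −0.75 × (-0.120437) = 0.090328 substitutions/site.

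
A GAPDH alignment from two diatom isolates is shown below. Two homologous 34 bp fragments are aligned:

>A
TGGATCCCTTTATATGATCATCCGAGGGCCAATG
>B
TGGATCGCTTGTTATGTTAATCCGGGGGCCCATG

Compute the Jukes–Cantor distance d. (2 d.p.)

0.24

The sequences differ at 7 of 34 sites (7, 11, 12, 17, 19, 25, 31), so p = 7/34 ≈ 0.205882.
d = −(3/4) ln(1 − 4p/3) = −0.75 ln(1 − 0.274509) = −0.75 ln(0.725491)
  = −0.75 × (-0.320907) = 0.240680 substitutions/site.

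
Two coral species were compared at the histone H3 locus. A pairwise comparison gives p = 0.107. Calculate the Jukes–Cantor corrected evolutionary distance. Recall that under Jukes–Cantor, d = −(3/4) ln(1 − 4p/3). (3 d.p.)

d = −(3/4) ln(1 − 4p/3) = −0.75 ln(1 − 0.142667) = −0.75 ln(0.857333)
  = −0.75 × (-0.153929) = 0.115447 substitutions/site.

0.115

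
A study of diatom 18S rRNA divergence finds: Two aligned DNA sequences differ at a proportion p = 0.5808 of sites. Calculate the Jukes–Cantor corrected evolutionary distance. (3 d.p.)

1.117

d = −(3/4) ln(1 − 4p/3) = −0.75 ln(1 − 0.7744) = −0.75 ln(0.2256)
  = −0.75 × (-1.488992) = 1.116744 substitutions/site.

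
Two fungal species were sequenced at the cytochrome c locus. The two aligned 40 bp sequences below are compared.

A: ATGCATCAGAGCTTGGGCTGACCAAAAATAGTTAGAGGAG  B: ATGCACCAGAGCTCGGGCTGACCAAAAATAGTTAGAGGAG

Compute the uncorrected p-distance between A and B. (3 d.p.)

0.050

The sequences differ at 2 of 40 positions (sites 6, 14).
p = 2/40 = 0.050.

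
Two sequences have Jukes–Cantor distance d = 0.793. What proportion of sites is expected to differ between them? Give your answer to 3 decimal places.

p = (3/4)(1 − e^(−4d/3)) = 0.75 × (1 − e^(-1.057333)) = 0.75 × (1 − 0.347381) = 0.489464.

0.489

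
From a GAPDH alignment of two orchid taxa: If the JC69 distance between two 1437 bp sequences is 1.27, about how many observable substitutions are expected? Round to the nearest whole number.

880

Invert JC69: p = (3/4)(1 − e^(−4d/3)) = 0.75 × (1 − e^(-1.693333)) = 0.75 × (1 − 0.183906) = 0.612071.
Expected differing sites = pL ≈ 0.612071 × 1437 = 879.546027 ≈ 880.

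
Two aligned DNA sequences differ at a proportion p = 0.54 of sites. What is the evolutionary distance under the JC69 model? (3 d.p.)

0.955

d = −(3/4) ln(1 − 4p/3) = −0.75 ln(1 − 0.72) = −0.75 ln(0.28)
  = −0.75 × (-1.272966) = 0.954725 substitutions/site.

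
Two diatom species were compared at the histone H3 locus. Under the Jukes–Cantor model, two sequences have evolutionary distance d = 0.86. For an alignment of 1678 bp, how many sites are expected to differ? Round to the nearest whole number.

859

Invert JC69: p = (3/4)(1 − e^(−4d/3)) = 0.75 × (1 − e^(-1.146667)) = 0.75 × (1 − 0.317694) = 0.511730.
Expected differing sites = pL ≈ 0.511730 × 1678 = 858.68294 ≈ 859.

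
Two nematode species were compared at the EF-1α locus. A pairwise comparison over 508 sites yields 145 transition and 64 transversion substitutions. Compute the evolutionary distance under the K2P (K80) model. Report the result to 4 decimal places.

P = 145/508 ≈ 0.285433 and Q = 64/508 ≈ 0.125984.
Under the Kimura two-parameter model, d = −½ ln(1 − 2P − Q) − ¼ ln(1 − 2Q).
1 − 2P − Q = 0.30315, giving −½ ln(0.30315) = 0.596764.
1 − 2Q = 0.748032, giving −¼ ln(0.748032) = 0.072577.
d = 0.596764 + 0.072577 = 0.669341.

0.6693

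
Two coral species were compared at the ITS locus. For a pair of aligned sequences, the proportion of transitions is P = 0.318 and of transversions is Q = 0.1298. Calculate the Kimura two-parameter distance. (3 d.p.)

0.801

Under the Kimura two-parameter model, d = −½ ln(1 − 2P − Q) − ¼ ln(1 − 2Q).
1 − 2P − Q = 0.2342, giving −½ ln(0.2342) = 0.725790.
1 − 2Q = 0.7404, giving −¼ ln(0.7404) = 0.075141.
d = 0.725790 + 0.075141 = 0.800931.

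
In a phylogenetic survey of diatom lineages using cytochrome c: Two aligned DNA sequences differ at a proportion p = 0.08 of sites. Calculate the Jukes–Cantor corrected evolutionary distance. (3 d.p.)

0.085

d = −(3/4) ln(1 − 4p/3) = −0.75 ln(1 − 0.106667) = −0.75 ln(0.893333)
  = −0.75 × (-0.112796) = 0.084597 substitutions/site.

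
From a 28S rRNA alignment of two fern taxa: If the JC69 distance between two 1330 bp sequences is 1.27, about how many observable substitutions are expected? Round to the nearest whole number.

Invert JC69: p = (3/4)(1 − e^(−4d/3)) = 0.75 × (1 − e^(-1.693333)) = 0.75 × (1 − 0.183906) = 0.612071.
Expected differing sites = pL ≈ 0.612071 × 1330 = 814.05443 ≈ 814.

814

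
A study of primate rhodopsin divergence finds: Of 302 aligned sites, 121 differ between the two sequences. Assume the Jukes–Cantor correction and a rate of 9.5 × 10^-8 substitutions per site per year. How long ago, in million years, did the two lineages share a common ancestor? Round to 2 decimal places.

p = 121/302 ≈ 0.400662.
d = −(3/4) ln(1 − 4p/3) = −0.75 ln(1 − 0.534216) = −0.75 ln(0.465784)
  = −0.75 × (-0.764033) = 0.573025 substitutions/site.
Under a molecular clock d = 2μt, so t = d/(2μ) = 0.573025 / (2 × 9.5 × 10^-8) = 3.02 million years.

3.02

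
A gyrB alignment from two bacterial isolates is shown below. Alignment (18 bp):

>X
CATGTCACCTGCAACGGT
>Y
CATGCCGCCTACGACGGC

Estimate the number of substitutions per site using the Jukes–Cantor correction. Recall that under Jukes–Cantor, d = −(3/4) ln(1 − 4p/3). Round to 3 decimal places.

The sequences differ at 5 of 18 sites (5, 7, 11, 13, 18), so p = 5/18 ≈ 0.277778.
d = −(3/4) ln(1 − 4p/3) = −0.75 ln(1 − 0.370371) = −0.75 ln(0.629629)
  = −0.75 × (-0.462625) = 0.346969 substitutions/site.

0.347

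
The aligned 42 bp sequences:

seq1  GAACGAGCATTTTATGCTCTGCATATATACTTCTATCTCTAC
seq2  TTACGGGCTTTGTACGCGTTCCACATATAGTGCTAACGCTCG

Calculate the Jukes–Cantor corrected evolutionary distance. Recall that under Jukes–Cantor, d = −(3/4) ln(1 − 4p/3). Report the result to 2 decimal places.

0.53

The sequences differ at 16 of 42 sites, so p = 16/42 ≈ 0.380952.
d = −(3/4) ln(1 − 4p/3) = −0.75 ln(1 − 0.507936) = −0.75 ln(0.492064)
  = −0.75 × (-0.709146) = 0.531860 substitutions/site.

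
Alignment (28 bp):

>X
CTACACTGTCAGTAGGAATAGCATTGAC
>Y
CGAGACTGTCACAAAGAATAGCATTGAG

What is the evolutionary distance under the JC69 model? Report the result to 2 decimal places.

0.25

The sequences differ at 6 of 28 sites (2, 4, 12, 13, 15, 28), so p = 6/28 ≈ 0.214286.
d = −(3/4) ln(1 − 4p/3) = −0.75 ln(1 − 0.285715) = −0.75 ln(0.714285)
  = −0.75 × (-0.336473) = 0.252355 substitutions/site.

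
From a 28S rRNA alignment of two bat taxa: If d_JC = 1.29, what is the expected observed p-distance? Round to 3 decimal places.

p = (3/4)(1 − e^(−4d/3)) = 0.75 × (1 − e^(-1.72)) = 0.75 × (1 − 0.179066) = 0.615701.

0.616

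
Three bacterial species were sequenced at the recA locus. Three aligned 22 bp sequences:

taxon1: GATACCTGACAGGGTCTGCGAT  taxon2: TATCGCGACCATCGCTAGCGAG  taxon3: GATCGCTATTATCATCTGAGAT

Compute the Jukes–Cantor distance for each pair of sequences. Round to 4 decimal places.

d(taxon1,taxon2) = 0.9745, d(taxon1,taxon3) = 0.5913, d(taxon2,taxon3) = 0.6987

taxon1–taxon2: 12/22 sites differ → p ≈ 0.545455, d = −0.75 ln(1 − 0.727273) = 0.974463 ≈ 0.9745.
taxon1–taxon3: 9/22 sites differ → p ≈ 0.409091, d = −0.75 ln(1 − 0.545455) = 0.591344 ≈ 0.5913.
taxon2–taxon3: 10/22 sites differ → p ≈ 0.454545, d = −0.75 ln(1 − 0.60606) = 0.698667 ≈ 0.6987.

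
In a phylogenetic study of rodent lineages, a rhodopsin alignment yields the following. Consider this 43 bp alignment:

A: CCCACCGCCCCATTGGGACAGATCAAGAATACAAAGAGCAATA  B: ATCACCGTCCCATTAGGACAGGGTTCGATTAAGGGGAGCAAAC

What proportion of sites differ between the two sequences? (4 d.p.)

0.3721

The sequences differ at 16 of 43 positions.
p = 16/43 = 0.372093… ≈ 0.3721 (to 4 d.p.).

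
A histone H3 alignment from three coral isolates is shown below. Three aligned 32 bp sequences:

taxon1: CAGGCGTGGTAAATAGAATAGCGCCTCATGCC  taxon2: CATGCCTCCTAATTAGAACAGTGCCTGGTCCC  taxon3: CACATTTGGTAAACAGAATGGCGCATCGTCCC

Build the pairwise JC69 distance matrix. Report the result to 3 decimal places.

d(taxon1,taxon2) = 0.404, d(taxon1,taxon3) = 0.353, d(taxon2,taxon3) = 0.585

taxon1–taxon2: 10/32 sites differ → p = 0.3125, d = −0.75 ln(1 − 0.416667) = 0.404248 ≈ 0.404.
taxon1–taxon3: 9/32 sites differ → p = 0.28125, d = −0.75 ln(1 − 0.375) = 0.352503 ≈ 0.353.
taxon2–taxon3: 13/32 sites differ → p = 0.40625, d = −0.75 ln(1 − 0.541667) = 0.585119 ≈ 0.585.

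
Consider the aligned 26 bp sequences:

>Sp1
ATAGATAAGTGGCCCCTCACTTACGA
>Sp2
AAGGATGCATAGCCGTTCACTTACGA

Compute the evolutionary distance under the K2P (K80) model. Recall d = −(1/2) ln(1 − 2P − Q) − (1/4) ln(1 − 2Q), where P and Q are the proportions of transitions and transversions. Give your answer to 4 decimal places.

0.4122

Of 26 sites, 5 differences are transitions and 3 are transversions, so P = 5/26 ≈ 0.192308 and Q = 3/26 ≈ 0.115385.
Under the Kimura two-parameter model, d = −½ ln(1 − 2P − Q) − ¼ ln(1 − 2Q).
1 − 2P − Q = 0.499999, giving −½ ln(0.499999) = 0.346575.
1 − 2Q = 0.76923, giving −¼ ln(0.76923) = 0.065591.
d = 0.346575 + 0.065591 = 0.412166.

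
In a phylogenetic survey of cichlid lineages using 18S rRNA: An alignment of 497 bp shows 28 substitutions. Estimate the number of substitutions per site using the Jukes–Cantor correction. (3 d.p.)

p = 28/497 ≈ 0.056338.
d = −(3/4) ln(1 − 4p/3) = −0.75 ln(1 − 0.075117) = −0.75 ln(0.924883)
  = −0.75 × (-0.078088) = 0.058566 substitutions/site.

0.059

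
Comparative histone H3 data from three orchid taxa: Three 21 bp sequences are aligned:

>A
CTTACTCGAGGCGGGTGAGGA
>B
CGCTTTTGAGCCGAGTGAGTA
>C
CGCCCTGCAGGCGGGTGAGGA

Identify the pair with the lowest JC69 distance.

A–B: 8/21 differ, p = 0.381, d = 0.532.
A–C: 5/21 differ, p = 0.238, d = 0.286.
B–C: 7/21 differ, p = 0.333, d = 0.441.
The smallest distance is between A and C.

A and C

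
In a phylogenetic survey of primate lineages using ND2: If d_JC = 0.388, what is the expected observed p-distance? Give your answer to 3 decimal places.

0.303

p = (3/4)(1 − e^(−4d/3)) = 0.75 × (1 − e^(-0.517333)) = 0.75 × (1 − 0.596108) = 0.302919.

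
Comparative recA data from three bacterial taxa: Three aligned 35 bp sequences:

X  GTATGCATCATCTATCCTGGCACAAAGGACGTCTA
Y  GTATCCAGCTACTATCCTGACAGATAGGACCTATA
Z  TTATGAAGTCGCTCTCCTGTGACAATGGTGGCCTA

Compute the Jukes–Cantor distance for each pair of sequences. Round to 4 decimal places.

d(X,Y) = 0.3149, d(X,Z) = 0.5128, d(Y,Z) = 0.7823

X–Y: 9/35 sites differ → p ≈ 0.257143, d = −0.75 ln(1 − 0.342857) = 0.314890 ≈ 0.3149.
X–Z: 13/35 sites differ → p ≈ 0.371429, d = −0.75 ln(1 − 0.495239) = 0.512753 ≈ 0.5128.
Y–Z: 17/35 sites differ → p ≈ 0.485714, d = −0.75 ln(1 − 0.647619) = 0.782282 ≈ 0.7823.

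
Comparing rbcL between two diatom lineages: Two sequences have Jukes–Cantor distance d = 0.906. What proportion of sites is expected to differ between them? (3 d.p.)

p = (3/4)(1 − e^(−4d/3)) = 0.75 × (1 − e^(-1.208)) = 0.75 × (1 − 0.298794) = 0.525905.

0.526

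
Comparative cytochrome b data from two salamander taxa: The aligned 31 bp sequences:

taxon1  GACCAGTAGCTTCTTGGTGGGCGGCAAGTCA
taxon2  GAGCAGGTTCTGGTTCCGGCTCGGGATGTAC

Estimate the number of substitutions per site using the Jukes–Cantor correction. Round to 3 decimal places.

The sequences differ at 15 of 31 sites, so p = 15/31 ≈ 0.483871.
d = −(3/4) ln(1 − 4p/3) = −0.75 ln(1 − 0.645161) = −0.75 ln(0.354839)
  = −0.75 × (-1.036091) = 0.777068 substitutions/site.

0.777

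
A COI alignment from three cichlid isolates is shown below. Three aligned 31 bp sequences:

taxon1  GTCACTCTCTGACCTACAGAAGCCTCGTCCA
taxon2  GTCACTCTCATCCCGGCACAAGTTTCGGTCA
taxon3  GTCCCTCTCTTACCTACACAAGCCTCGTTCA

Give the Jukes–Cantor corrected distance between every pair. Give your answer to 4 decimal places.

d(taxon1,taxon2) = 0.4217, d(taxon1,taxon3) = 0.1416, d(taxon2,taxon3) = 0.3163

taxon1–taxon2: 10/31 sites differ → p ≈ 0.322581, d = −0.75 ln(1 − 0.430108) = 0.421731 ≈ 0.4217.
taxon1–taxon3: 4/31 sites differ → p ≈ 0.129032, d = −0.75 ln(1 − 0.172043) = 0.141596 ≈ 0.1416.
taxon2–taxon3: 8/31 sites differ → p ≈ 0.258065, d = −0.75 ln(1 − 0.344087) = 0.316295 ≈ 0.3163.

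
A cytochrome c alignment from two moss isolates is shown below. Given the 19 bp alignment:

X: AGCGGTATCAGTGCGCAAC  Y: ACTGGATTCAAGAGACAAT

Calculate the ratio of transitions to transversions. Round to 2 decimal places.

Transitions are A↔G and C↔T; transversions are all other mismatches.
Transitions: 5. Transversions: 5.
R = 5/5 = 1.00.

1.00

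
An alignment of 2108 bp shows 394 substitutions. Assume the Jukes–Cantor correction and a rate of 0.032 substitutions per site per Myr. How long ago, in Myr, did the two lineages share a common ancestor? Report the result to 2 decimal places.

3.36

p = 394/2108 ≈ 0.186907.
d = −(3/4) ln(1 − 4p/3) = −0.75 ln(1 − 0.249209) = −0.75 ln(0.750791)
  = −0.75 × (-0.286628) = 0.214971 substitutions/site.
Under a molecular clock d = 2μt, so t = d/(2μ) = 0.214971 / (2 × 0.032) = 3.36 Myr.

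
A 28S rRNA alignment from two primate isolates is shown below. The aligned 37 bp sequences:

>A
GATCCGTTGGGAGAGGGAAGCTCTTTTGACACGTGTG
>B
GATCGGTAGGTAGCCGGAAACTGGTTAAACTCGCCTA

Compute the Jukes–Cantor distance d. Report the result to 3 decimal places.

0.527

The sequences differ at 14 of 37 sites, so p = 14/37 ≈ 0.378378.
d = −(3/4) ln(1 − 4p/3) = −0.75 ln(1 − 0.504504) = −0.75 ln(0.495496)
  = −0.75 × (-0.702196) = 0.526647 substitutions/site.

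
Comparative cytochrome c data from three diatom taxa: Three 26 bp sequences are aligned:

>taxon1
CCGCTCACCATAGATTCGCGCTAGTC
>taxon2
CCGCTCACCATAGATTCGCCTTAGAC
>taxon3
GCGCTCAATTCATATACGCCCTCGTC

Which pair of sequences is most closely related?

taxon1 and taxon2

taxon1–taxon2: 3/26 differ, p = 0.115, d = 0.125.
taxon1–taxon3: 9/26 differ, p = 0.346, d = 0.464.
taxon2–taxon3: 10/26 differ, p = 0.385, d = 0.539.
The smallest distance is between taxon1 and taxon2.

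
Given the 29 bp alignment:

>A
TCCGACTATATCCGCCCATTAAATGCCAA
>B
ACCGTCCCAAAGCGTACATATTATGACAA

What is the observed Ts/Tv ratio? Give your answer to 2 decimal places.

Transitions are A↔G and C↔T; transversions are all other mismatches.
Transitions: 2. Transversions: 11.
R = 2/11 = 0.181818… ≈ 0.18 (to 2 d.p.).

0.18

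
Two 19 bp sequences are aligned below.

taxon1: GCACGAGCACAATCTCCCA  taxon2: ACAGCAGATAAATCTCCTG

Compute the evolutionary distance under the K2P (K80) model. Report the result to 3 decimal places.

Of 19 sites, 3 differences are transitions and 5 are transversions, so P = 3/19 ≈ 0.157895 and Q = 5/19 ≈ 0.263158.
Under the Kimura two-parameter model, d = −½ ln(1 − 2P − Q) − ¼ ln(1 − 2Q).
1 − 2P − Q = 0.421052, giving −½ ln(0.421052) = 0.432499.
1 − 2Q = 0.473684, giving −¼ ln(0.473684) = 0.186804.
d = 0.432499 + 0.186804 = 0.619303.

0.619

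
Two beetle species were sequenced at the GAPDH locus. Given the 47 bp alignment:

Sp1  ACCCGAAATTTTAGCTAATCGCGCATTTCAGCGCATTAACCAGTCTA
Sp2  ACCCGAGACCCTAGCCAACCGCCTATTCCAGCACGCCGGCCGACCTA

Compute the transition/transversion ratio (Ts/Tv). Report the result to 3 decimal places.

17.000

Transitions are A↔G and C↔T; transversions are all other mismatches.
Transitions: 17. Transversions: 1.
R = 17/1 = 17.000.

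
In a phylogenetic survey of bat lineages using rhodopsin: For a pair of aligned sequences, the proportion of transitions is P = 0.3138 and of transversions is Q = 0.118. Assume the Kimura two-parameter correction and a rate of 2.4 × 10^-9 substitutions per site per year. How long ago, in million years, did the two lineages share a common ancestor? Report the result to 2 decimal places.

Under the Kimura two-parameter model, d = −½ ln(1 − 2P − Q) − ¼ ln(1 − 2Q).
1 − 2P − Q = 0.2544, giving −½ ln(0.2544) = 0.684424.
1 − 2Q = 0.764, giving −¼ ln(0.764) = 0.067297.
d = 0.684424 + 0.067297 = 0.751721.
Under a molecular clock d = 2μt, so t = d/(2μ) = 0.751721 / (2 × 2.4 × 10^-9) = 156.61 million years.

156.61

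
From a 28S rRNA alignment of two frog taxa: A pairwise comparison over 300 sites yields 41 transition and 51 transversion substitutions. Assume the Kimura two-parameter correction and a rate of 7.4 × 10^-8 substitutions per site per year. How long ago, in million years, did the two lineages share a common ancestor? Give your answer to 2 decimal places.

P = 41/300 ≈ 0.136667 and Q = 51/300 = 0.17.
Under the Kimura two-parameter model, d = −½ ln(1 − 2P − Q) − ¼ ln(1 − 2Q).
1 − 2P − Q = 0.556666, giving −½ ln(0.556666) = 0.292895.
1 − 2Q = 0.66, giving −¼ ln(0.66) = 0.103879.
d = 0.292895 + 0.103879 = 0.396774.
Under a molecular clock d = 2μt, so t = d/(2μ) = 0.396774 / (2 × 7.4 × 10^-8) = 2.68 million years.

2.68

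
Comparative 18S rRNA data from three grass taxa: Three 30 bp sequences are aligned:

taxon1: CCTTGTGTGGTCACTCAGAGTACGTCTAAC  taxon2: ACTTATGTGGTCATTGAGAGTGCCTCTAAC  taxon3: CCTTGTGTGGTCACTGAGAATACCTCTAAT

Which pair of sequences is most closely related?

taxon1–taxon2: 6/30 differ, p = 0.200, d = 0.233.
taxon1–taxon3: 4/30 differ, p = 0.133, d = 0.147.
taxon2–taxon3: 6/30 differ, p = 0.200, d = 0.233.
The smallest distance is between taxon1 and taxon3.

taxon1 and taxon3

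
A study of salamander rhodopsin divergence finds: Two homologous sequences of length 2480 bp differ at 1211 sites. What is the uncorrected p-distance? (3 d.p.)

0.488

p = 1211/2480 = 0.488306… ≈ 0.488 (to 3 d.p.).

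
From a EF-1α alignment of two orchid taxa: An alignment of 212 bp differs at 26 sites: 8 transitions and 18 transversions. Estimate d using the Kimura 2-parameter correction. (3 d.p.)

P = 8/212 ≈ 0.037736 and Q = 18/212 ≈ 0.084906.
Under the Kimura two-parameter model, d = −½ ln(1 − 2P − Q) − ¼ ln(1 − 2Q).
1 − 2P − Q = 0.839622, giving −½ ln(0.839622) = 0.087402.
1 − 2Q = 0.830188, giving −¼ ln(0.830188) = 0.046526.
d = 0.087402 + 0.046526 = 0.133928.

0.134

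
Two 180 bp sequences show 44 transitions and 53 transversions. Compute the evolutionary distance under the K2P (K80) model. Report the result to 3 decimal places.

0.987

P = 44/180 ≈ 0.244444 and Q = 53/180 ≈ 0.294444.
Under the Kimura two-parameter model, d = −½ ln(1 − 2P − Q) − ¼ ln(1 − 2Q).
1 − 2P − Q = 0.216668, giving −½ ln(0.216668) = 0.764695.
1 − 2Q = 0.411112, giving −¼ ln(0.411112) = 0.222222.
d = 0.764695 + 0.222222 = 0.986917.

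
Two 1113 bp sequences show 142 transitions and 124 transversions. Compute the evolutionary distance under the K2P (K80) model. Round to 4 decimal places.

0.2913

P = 142/1113 ≈ 0.127583 and Q = 124/1113 ≈ 0.111411.
Under the Kimura two-parameter model, d = −½ ln(1 − 2P − Q) − ¼ ln(1 − 2Q).
1 − 2P − Q = 0.633423, giving −½ ln(0.633423) = 0.228308.
1 − 2Q = 0.777178, giving −¼ ln(0.777178) = 0.063021.
d = 0.228308 + 0.063021 = 0.291329.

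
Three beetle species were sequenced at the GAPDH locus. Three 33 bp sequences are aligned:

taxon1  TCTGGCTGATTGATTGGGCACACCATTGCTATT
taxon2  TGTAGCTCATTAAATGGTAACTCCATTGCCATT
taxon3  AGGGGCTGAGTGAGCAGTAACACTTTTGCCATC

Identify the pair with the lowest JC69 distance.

taxon1–taxon2: 9/33 differ, p = 0.273, d = 0.339.
taxon1–taxon3: 13/33 differ, p = 0.394, d = 0.559.
taxon2–taxon3: 13/33 differ, p = 0.394, d = 0.559.
The smallest distance is between taxon1 and taxon2.

taxon1 and taxon2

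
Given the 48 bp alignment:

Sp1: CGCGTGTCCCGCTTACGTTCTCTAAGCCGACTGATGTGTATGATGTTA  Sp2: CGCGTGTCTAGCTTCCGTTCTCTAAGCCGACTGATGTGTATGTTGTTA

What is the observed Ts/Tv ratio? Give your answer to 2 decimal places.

0.33

Transitions are A↔G and C↔T; transversions are all other mismatches.
Transitions: 1. Transversions: 3.
R = 1/3 = 0.333333… ≈ 0.33 (to 2 d.p.).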